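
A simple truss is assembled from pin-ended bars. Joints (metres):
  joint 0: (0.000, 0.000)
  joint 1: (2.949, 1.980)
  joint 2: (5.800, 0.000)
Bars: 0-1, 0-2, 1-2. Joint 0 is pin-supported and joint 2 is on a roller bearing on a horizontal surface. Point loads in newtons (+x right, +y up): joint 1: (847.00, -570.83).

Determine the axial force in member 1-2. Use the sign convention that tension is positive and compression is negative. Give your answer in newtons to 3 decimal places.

N=3 nodes, M=3 members, R=3 reactions → 2N=6, M+R=6
member 0 (0-1): L=3.5520, (cx,cy)=(0.8302,0.5574)
member 1 (0-2): L=5.8000, (cx,cy)=(1.0000,0.0000)
member 2 (1-2): L=3.4711, (cx,cy)=(0.8214,-0.5704)
solve A·x = −loads:
  F[0-1] = +15.3488 N (tension)
  F[0-2] = +834.2570 N (tension)
  F[1-2] = -1015.7129 N (compression)
  Rx@0 = -847.0000 N
  Ry@0 = -8.5558 N
  Ry@2 = +579.3858 N

-1015.713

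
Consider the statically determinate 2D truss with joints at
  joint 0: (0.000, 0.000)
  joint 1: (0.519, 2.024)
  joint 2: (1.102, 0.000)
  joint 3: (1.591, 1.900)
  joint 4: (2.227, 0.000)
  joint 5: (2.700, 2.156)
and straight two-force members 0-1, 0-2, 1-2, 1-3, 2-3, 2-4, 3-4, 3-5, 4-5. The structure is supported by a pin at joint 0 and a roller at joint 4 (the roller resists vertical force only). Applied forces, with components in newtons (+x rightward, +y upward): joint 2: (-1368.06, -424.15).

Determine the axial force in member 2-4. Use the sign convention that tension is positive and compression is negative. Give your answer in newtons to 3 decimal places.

70.256

N=6 nodes, M=9 members, R=3 reactions → 2N=12, M+R=12
member 0 (0-1): L=2.0895, (cx,cy)=(0.2484,0.9687)
member 1 (0-2): L=1.1020, (cx,cy)=(1.0000,0.0000)
member 2 (1-2): L=2.1063, (cx,cy)=(0.2768,-0.9609)
member 3 (1-3): L=1.0791, (cx,cy)=(0.9934,-0.1149)
member 4 (2-3): L=1.9619, (cx,cy)=(0.2492,0.9684)
member 5 (2-4): L=1.1250, (cx,cy)=(1.0000,0.0000)
member 6 (3-4): L=2.0036, (cx,cy)=(0.3174,-0.9483)
member 7 (3-5): L=1.1382, (cx,cy)=(0.9744,0.2249)
member 8 (4-5): L=2.2073, (cx,cy)=(0.2143,0.9768)
solve A·x = −loads:
  F[0-1] = -221.1974 N (compression)
  F[0-2] = -1313.1175 N (compression)
  F[1-2] = +237.5038 N (tension)
  F[1-3] = -121.4858 N (compression)
  F[2-3] = +202.3102 N (tension)
  F[2-4] = +70.2562 N (tension)
  F[3-4] = -221.3313 N (compression)
  F[3-5] = +0.0000 N (tension)
  F[4-5] = +0.0000 N (tension)
  Rx@0 = +1368.0600 N
  Ry@0 = +214.2653 N
  Ry@4 = +209.8847 N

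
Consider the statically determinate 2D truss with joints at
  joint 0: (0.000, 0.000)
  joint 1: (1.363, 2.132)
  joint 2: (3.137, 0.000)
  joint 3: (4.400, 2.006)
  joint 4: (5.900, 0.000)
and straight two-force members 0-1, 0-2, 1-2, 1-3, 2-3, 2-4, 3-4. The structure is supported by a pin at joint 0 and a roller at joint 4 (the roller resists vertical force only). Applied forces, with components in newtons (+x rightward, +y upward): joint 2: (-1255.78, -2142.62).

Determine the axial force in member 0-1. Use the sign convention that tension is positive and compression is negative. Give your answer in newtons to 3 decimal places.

-1190.927

N=5 nodes, M=7 members, R=3 reactions → 2N=10, M+R=10
member 0 (0-1): L=2.5305, (cx,cy)=(0.5386,0.8425)
member 1 (0-2): L=3.1370, (cx,cy)=(1.0000,0.0000)
member 2 (1-2): L=2.7735, (cx,cy)=(0.6396,-0.7687)
member 3 (1-3): L=3.0396, (cx,cy)=(0.9991,-0.0415)
member 4 (2-3): L=2.3705, (cx,cy)=(0.5328,0.8462)
member 5 (2-4): L=2.7630, (cx,cy)=(1.0000,0.0000)
member 6 (3-4): L=2.5048, (cx,cy)=(0.5988,-0.8009)
solve A·x = −loads:
  F[0-1] = -1190.9270 N (compression)
  F[0-2] = -614.3006 N (compression)
  F[1-2] = +1387.8644 N (tension)
  F[1-3] = -1530.4963 N (compression)
  F[2-3] = +1271.2436 N (tension)
  F[2-4] = +851.8595 N (tension)
  F[3-4] = -1422.4933 N (compression)
  Rx@0 = +1255.7800 N
  Ry@0 = +1003.3998 N
  Ry@4 = +1139.2202 N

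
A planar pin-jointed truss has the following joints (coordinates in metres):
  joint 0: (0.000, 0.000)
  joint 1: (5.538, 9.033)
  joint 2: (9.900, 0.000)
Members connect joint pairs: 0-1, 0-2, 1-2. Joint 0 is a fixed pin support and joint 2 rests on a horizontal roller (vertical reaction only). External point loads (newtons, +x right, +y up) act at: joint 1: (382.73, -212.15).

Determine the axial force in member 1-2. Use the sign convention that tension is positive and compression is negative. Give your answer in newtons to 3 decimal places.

N=3 nodes, M=3 members, R=3 reactions → 2N=6, M+R=6
member 0 (0-1): L=10.5955, (cx,cy)=(0.5227,0.8525)
member 1 (0-2): L=9.9000, (cx,cy)=(1.0000,0.0000)
member 2 (1-2): L=10.0311, (cx,cy)=(0.4348,-0.9005)
solve A·x = −loads:
  F[0-1] = +299.9741 N (tension)
  F[0-2] = +225.9411 N (tension)
  F[1-2] = -519.5846 N (compression)
  Rx@0 = -382.7300 N
  Ry@0 = -255.7376 N
  Ry@2 = +467.8876 N

-519.585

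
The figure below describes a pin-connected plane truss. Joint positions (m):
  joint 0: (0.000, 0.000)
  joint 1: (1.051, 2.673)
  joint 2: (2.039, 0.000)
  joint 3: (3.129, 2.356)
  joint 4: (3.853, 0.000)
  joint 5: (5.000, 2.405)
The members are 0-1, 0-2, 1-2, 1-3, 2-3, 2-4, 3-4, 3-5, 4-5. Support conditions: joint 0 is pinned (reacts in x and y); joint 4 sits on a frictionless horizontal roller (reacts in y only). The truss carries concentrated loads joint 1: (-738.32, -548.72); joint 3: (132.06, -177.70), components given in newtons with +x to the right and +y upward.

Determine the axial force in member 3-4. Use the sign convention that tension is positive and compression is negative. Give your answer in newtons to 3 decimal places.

143.813

N=6 nodes, M=9 members, R=3 reactions → 2N=12, M+R=12
member 0 (0-1): L=2.8722, (cx,cy)=(0.3659,0.9306)
member 1 (0-2): L=2.0390, (cx,cy)=(1.0000,0.0000)
member 2 (1-2): L=2.8497, (cx,cy)=(0.3467,-0.9380)
member 3 (1-3): L=2.1020, (cx,cy)=(0.9886,-0.1508)
member 4 (2-3): L=2.5959, (cx,cy)=(0.4199,0.9076)
member 5 (2-4): L=1.8140, (cx,cy)=(1.0000,0.0000)
member 6 (3-4): L=2.4647, (cx,cy)=(0.2937,-0.9559)
member 7 (3-5): L=1.8716, (cx,cy)=(0.9997,0.0262)
member 8 (4-5): L=2.6645, (cx,cy)=(0.4305,0.9026)
solve A·x = −loads:
  F[0-1] = -928.2684 N (compression)
  F[0-2] = -266.5865 N (compression)
  F[1-2] = +287.3784 N (tension)
  F[1-3] = +302.4725 N (tension)
  F[2-3] = -297.0048 N (compression)
  F[2-4] = -42.2443 N (compression)
  F[3-4] = +143.8134 N (tension)
  F[3-5] = -0.0000 N (tension)
  F[4-5] = -0.0000 N (tension)
  Rx@0 = +606.2600 N
  Ry@0 = +863.8890 N
  Ry@4 = -137.4690 N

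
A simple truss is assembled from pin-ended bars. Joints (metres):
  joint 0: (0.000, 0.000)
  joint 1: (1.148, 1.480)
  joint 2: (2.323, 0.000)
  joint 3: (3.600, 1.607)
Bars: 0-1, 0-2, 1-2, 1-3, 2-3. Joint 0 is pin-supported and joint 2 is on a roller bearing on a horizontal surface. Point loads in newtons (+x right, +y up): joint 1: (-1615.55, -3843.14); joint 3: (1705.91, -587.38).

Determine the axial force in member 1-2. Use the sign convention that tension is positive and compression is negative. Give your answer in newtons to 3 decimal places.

-2880.029

N=4 nodes, M=5 members, R=3 reactions → 2N=8, M+R=8
member 0 (0-1): L=1.8730, (cx,cy)=(0.6129,0.7902)
member 1 (0-2): L=2.3230, (cx,cy)=(1.0000,0.0000)
member 2 (1-2): L=1.8897, (cx,cy)=(0.6218,-0.7832)
member 3 (1-3): L=2.4553, (cx,cy)=(0.9987,0.0517)
member 4 (2-3): L=2.0526, (cx,cy)=(0.6221,0.7829)
solve A·x = −loads:
  F[0-1] = -1860.6154 N (compression)
  F[0-2] = +1230.7408 N (tension)
  F[1-2] = -2880.0286 N (compression)
  F[1-3] = +2268.9700 N (tension)
  F[2-3] = -900.1599 N (compression)
  Rx@0 = -90.3600 N
  Ry@0 = +1470.1773 N
  Ry@2 = +2960.3427 N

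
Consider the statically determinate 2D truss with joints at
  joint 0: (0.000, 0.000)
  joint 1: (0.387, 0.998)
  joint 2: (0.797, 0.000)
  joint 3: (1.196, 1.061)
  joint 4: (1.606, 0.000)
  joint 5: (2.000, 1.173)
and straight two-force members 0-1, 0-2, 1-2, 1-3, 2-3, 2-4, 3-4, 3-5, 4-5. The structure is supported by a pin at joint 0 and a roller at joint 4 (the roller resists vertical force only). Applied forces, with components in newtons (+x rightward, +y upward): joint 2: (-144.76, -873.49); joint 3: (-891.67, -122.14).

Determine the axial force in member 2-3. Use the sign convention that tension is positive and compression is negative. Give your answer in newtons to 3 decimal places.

N=6 nodes, M=9 members, R=3 reactions → 2N=12, M+R=12
member 0 (0-1): L=1.0704, (cx,cy)=(0.3615,0.9324)
member 1 (0-2): L=0.7970, (cx,cy)=(1.0000,0.0000)
member 2 (1-2): L=1.0789, (cx,cy)=(0.3800,-0.9250)
member 3 (1-3): L=0.8114, (cx,cy)=(0.9970,0.0776)
member 4 (2-3): L=1.1335, (cx,cy)=(0.3520,0.9360)
member 5 (2-4): L=0.8090, (cx,cy)=(1.0000,0.0000)
member 6 (3-4): L=1.1375, (cx,cy)=(0.3605,-0.9328)
member 7 (3-5): L=0.8118, (cx,cy)=(0.9904,0.1380)
member 8 (4-5): L=1.2374, (cx,cy)=(0.3184,0.9480)
solve A·x = −loads:
  F[0-1] = -1137.1951 N (compression)
  F[0-2] = -625.2834 N (compression)
  F[1-2] = +1077.1803 N (tension)
  F[1-3] = -822.9632 N (compression)
  F[2-3] = -131.2876 N (compression)
  F[2-4] = -24.9785 N (compression)
  F[3-4] = +69.2977 N (tension)
  F[3-5] = -0.0000 N (compression)
  F[4-5] = -0.0000 N (compression)
  Rx@0 = +1036.4300 N
  Ry@0 = +1060.2694 N
  Ry@4 = -64.6394 N

-131.288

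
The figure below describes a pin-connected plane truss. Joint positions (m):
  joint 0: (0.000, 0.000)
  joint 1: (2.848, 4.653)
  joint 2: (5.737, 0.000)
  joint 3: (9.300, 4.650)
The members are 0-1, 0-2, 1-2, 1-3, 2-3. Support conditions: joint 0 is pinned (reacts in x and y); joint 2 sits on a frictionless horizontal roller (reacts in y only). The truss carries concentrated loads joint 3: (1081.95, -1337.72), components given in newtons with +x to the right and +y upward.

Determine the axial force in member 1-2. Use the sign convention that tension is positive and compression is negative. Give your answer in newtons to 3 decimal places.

N=4 nodes, M=5 members, R=3 reactions → 2N=8, M+R=8
member 0 (0-1): L=5.4554, (cx,cy)=(0.5221,0.8529)
member 1 (0-2): L=5.7370, (cx,cy)=(1.0000,0.0000)
member 2 (1-2): L=5.4769, (cx,cy)=(0.5275,-0.8496)
member 3 (1-3): L=6.4520, (cx,cy)=(1.0000,-0.0005)
member 4 (2-3): L=5.8581, (cx,cy)=(0.6082,0.7938)
solve A·x = −loads:
  F[0-1] = +2002.2525 N (tension)
  F[0-2] = +36.6732 N (tension)
  F[1-2] = -2011.3019 N (compression)
  F[1-3] = +2106.2098 N (tension)
  F[2-3] = -1684.0378 N (compression)
  Rx@0 = -1081.9500 N
  Ry@0 = -1707.7504 N
  Ry@2 = +3045.4704 N

-2011.302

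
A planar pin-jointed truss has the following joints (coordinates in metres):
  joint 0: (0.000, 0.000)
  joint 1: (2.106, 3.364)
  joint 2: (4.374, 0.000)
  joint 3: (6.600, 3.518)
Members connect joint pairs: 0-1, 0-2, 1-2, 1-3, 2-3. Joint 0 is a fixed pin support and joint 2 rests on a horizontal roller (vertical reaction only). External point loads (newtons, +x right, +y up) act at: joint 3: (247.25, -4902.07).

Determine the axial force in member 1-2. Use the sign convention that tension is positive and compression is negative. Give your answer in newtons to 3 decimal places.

N=4 nodes, M=5 members, R=3 reactions → 2N=8, M+R=8
member 0 (0-1): L=3.9688, (cx,cy)=(0.5306,0.8476)
member 1 (0-2): L=4.3740, (cx,cy)=(1.0000,0.0000)
member 2 (1-2): L=4.0571, (cx,cy)=(0.5590,-0.8292)
member 3 (1-3): L=4.4966, (cx,cy)=(0.9994,0.0342)
member 4 (2-3): L=4.1631, (cx,cy)=(0.5347,0.8450)
solve A·x = −loads:
  F[0-1] = +3177.9149 N (tension)
  F[0-2] = -1439.0564 N (compression)
  F[1-2] = -3107.1298 N (compression)
  F[1-3] = +3425.2496 N (tension)
  F[2-3] = -5939.7864 N (compression)
  Rx@0 = -247.2500 N
  Ry@0 = -2693.6062 N
  Ry@2 = +7595.6762 N

-3107.130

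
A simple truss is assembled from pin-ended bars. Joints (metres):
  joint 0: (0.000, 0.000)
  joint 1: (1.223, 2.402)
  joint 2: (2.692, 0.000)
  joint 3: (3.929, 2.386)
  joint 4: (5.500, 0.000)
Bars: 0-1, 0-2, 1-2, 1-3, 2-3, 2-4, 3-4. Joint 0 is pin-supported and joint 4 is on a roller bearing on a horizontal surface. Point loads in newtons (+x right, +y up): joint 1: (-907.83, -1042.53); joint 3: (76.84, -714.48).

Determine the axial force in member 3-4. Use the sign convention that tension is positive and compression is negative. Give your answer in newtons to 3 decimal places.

N=5 nodes, M=7 members, R=3 reactions → 2N=10, M+R=10
member 0 (0-1): L=2.6954, (cx,cy)=(0.4537,0.8911)
member 1 (0-2): L=2.6920, (cx,cy)=(1.0000,0.0000)
member 2 (1-2): L=2.8156, (cx,cy)=(0.5217,-0.8531)
member 3 (1-3): L=2.7060, (cx,cy)=(1.0000,-0.0059)
member 4 (2-3): L=2.6876, (cx,cy)=(0.4603,0.8878)
member 5 (2-4): L=2.8080, (cx,cy)=(1.0000,0.0000)
member 6 (3-4): L=2.8568, (cx,cy)=(0.5499,-0.8352)
solve A·x = −loads:
  F[0-1] = -1546.2581 N (compression)
  F[0-2] = -129.4044 N (compression)
  F[1-2] = +393.1440 N (tension)
  F[1-3] = +1.1265 N (tension)
  F[2-3] = -377.7879 N (compression)
  F[2-4] = +249.5953 N (tension)
  F[3-4] = -453.8714 N (compression)
  Rx@0 = +830.9900 N
  Ry@0 = +1377.9302 N
  Ry@4 = +379.0798 N

-453.871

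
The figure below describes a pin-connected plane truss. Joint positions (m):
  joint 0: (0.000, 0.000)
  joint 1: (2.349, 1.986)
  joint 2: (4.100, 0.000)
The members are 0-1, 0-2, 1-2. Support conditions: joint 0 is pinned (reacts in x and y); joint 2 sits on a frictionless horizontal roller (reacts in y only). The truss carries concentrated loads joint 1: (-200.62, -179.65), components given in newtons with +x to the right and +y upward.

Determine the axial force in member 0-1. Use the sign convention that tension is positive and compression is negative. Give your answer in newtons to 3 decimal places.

N=3 nodes, M=3 members, R=3 reactions → 2N=6, M+R=6
member 0 (0-1): L=3.0760, (cx,cy)=(0.7636,0.6456)
member 1 (0-2): L=4.1000, (cx,cy)=(1.0000,0.0000)
member 2 (1-2): L=2.6477, (cx,cy)=(0.6613,-0.7501)
solve A·x = −loads:
  F[0-1] = -269.3500 N (compression)
  F[0-2] = +5.0678 N (tension)
  F[1-2] = -7.6630 N (compression)
  Rx@0 = +200.6200 N
  Ry@0 = +173.9021 N
  Ry@2 = +5.7479 N

-269.350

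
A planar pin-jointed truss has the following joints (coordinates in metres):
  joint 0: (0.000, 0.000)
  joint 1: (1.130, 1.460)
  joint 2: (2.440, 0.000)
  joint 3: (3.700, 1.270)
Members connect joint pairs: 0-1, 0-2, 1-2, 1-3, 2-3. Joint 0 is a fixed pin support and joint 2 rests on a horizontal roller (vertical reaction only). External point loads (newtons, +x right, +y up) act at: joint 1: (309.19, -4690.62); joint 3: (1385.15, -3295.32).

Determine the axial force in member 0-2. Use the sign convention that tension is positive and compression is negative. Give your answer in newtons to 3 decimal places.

1625.206

N=4 nodes, M=5 members, R=3 reactions → 2N=8, M+R=8
member 0 (0-1): L=1.8462, (cx,cy)=(0.6121,0.7908)
member 1 (0-2): L=2.4400, (cx,cy)=(1.0000,0.0000)
member 2 (1-2): L=1.9616, (cx,cy)=(0.6678,-0.7443)
member 3 (1-3): L=2.5770, (cx,cy)=(0.9973,-0.0737)
member 4 (2-3): L=1.7890, (cx,cy)=(0.7043,0.7099)
solve A·x = −loads:
  F[0-1] = +112.9519 N (tension)
  F[0-2] = +1625.2062 N (tension)
  F[1-2] = -6852.7306 N (compression)
  F[1-3] = +4348.2877 N (tension)
  F[2-3] = -4190.3683 N (compression)
  Rx@0 = -1694.3400 N
  Ry@0 = -89.3233 N
  Ry@2 = +8075.2633 N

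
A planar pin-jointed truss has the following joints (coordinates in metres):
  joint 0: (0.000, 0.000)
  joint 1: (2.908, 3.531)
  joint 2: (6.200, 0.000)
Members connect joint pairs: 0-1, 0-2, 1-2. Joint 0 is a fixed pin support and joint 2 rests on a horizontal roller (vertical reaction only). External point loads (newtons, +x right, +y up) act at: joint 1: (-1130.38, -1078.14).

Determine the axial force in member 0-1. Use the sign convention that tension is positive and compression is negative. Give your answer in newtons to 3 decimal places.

N=3 nodes, M=3 members, R=3 reactions → 2N=6, M+R=6
member 0 (0-1): L=4.5743, (cx,cy)=(0.6357,0.7719)
member 1 (0-2): L=6.2000, (cx,cy)=(1.0000,0.0000)
member 2 (1-2): L=4.8275, (cx,cy)=(0.6819,-0.7314)
solve A·x = −loads:
  F[0-1] = -1575.5920 N (compression)
  F[0-2] = -128.7406 N (compression)
  F[1-2] = +188.7915 N (tension)
  Rx@0 = +1130.3800 N
  Ry@0 = +1216.2272 N
  Ry@2 = -138.0872 N

-1575.592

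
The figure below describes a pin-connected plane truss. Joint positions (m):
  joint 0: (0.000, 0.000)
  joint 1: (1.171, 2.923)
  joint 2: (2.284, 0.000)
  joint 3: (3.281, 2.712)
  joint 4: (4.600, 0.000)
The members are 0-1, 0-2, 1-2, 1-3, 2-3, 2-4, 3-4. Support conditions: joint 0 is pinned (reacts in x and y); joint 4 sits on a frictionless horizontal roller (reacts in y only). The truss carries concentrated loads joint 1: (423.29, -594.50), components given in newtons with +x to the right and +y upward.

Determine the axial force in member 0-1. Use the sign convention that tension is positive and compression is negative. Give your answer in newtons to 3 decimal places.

N=5 nodes, M=7 members, R=3 reactions → 2N=10, M+R=10
member 0 (0-1): L=3.1488, (cx,cy)=(0.3719,0.9283)
member 1 (0-2): L=2.2840, (cx,cy)=(1.0000,0.0000)
member 2 (1-2): L=3.1277, (cx,cy)=(0.3558,-0.9345)
member 3 (1-3): L=2.1205, (cx,cy)=(0.9950,-0.0995)
member 4 (2-3): L=2.8895, (cx,cy)=(0.3450,0.9386)
member 5 (2-4): L=2.3160, (cx,cy)=(1.0000,0.0000)
member 6 (3-4): L=3.0157, (cx,cy)=(0.4374,-0.8993)
solve A·x = −loads:
  F[0-1] = -187.6459 N (compression)
  F[0-2] = +493.0724 N (tension)
  F[1-2] = -412.7053 N (compression)
  F[1-3] = -347.9383 N (compression)
  F[2-3] = +410.9281 N (tension)
  F[2-4] = +204.4218 N (tension)
  F[3-4] = -467.3870 N (compression)
  Rx@0 = -423.2900 N
  Ry@0 = +174.1878 N
  Ry@4 = +420.3122 N

-187.646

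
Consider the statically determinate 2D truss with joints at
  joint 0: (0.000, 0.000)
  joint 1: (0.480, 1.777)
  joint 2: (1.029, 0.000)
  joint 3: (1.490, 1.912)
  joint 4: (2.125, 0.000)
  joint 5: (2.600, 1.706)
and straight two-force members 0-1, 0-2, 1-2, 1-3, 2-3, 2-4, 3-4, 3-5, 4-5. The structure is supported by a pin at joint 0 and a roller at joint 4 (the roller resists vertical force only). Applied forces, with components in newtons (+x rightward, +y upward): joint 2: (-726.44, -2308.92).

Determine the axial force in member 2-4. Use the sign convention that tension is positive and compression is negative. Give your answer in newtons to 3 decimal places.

N=6 nodes, M=9 members, R=3 reactions → 2N=12, M+R=12
member 0 (0-1): L=1.8407, (cx,cy)=(0.2608,0.9654)
member 1 (0-2): L=1.0290, (cx,cy)=(1.0000,0.0000)
member 2 (1-2): L=1.8599, (cx,cy)=(0.2952,-0.9554)
member 3 (1-3): L=1.0190, (cx,cy)=(0.9912,0.1325)
member 4 (2-3): L=1.9668, (cx,cy)=(0.2344,0.9721)
member 5 (2-4): L=1.0960, (cx,cy)=(1.0000,0.0000)
member 6 (3-4): L=2.0147, (cx,cy)=(0.3152,-0.9490)
member 7 (3-5): L=1.1290, (cx,cy)=(0.9832,-0.1825)
member 8 (4-5): L=1.7709, (cx,cy)=(0.2682,0.9634)
solve A·x = −loads:
  F[0-1] = -1233.5395 N (compression)
  F[0-2] = -404.7672 N (compression)
  F[1-2] = +1153.7521 N (tension)
  F[1-3] = -668.1284 N (compression)
  F[2-3] = +1241.1535 N (tension)
  F[2-4] = +371.3224 N (tension)
  F[3-4] = -1178.1085 N (compression)
  F[3-5] = -0.0000 N (compression)
  F[4-5] = +0.0000 N (tension)
  Rx@0 = +726.4400 N
  Ry@0 = +1190.8594 N
  Ry@4 = +1118.0606 N

371.322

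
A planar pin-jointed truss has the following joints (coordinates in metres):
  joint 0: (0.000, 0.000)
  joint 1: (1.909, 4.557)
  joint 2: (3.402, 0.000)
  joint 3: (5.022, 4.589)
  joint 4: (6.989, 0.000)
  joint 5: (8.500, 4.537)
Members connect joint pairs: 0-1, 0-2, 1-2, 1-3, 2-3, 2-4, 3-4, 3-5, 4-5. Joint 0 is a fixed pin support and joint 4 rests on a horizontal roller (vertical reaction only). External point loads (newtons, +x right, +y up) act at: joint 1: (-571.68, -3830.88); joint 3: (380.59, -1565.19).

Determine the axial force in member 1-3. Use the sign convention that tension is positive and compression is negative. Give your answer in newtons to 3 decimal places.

-670.322

N=6 nodes, M=9 members, R=3 reactions → 2N=12, M+R=12
member 0 (0-1): L=4.9407, (cx,cy)=(0.3864,0.9223)
member 1 (0-2): L=3.4020, (cx,cy)=(1.0000,0.0000)
member 2 (1-2): L=4.7953, (cx,cy)=(0.3113,-0.9503)
member 3 (1-3): L=3.1132, (cx,cy)=(0.9999,0.0103)
member 4 (2-3): L=4.8666, (cx,cy)=(0.3329,0.9430)
member 5 (2-4): L=3.5870, (cx,cy)=(1.0000,0.0000)
member 6 (3-4): L=4.9928, (cx,cy)=(0.3940,-0.9191)
member 7 (3-5): L=3.4784, (cx,cy)=(0.9999,-0.0149)
member 8 (4-5): L=4.7820, (cx,cy)=(0.3160,0.9488)
solve A·x = −loads:
  F[0-1] = -3629.7550 N (compression)
  F[0-2] = +1211.3834 N (tension)
  F[1-2] = -515.5300 N (compression)
  F[1-3] = -670.3217 N (compression)
  F[2-3] = +519.5373 N (tension)
  F[2-4] = +877.9303 N (tension)
  F[3-4] = -2228.4326 N (compression)
  F[3-5] = +0.0000 N (tension)
  F[4-5] = -0.0000 N (compression)
  Rx@0 = +191.0900 N
  Ry@0 = +3347.8634 N
  Ry@4 = +2048.2066 N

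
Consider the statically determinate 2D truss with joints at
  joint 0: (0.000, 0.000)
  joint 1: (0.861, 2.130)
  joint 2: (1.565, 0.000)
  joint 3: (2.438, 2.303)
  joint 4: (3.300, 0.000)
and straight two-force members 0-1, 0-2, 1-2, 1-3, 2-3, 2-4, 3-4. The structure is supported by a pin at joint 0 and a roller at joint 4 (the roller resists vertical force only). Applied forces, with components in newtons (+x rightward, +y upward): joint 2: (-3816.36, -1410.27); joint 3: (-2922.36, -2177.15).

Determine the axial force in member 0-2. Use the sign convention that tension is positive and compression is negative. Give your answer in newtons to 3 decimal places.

N=5 nodes, M=7 members, R=3 reactions → 2N=10, M+R=10
member 0 (0-1): L=2.2974, (cx,cy)=(0.3748,0.9271)
member 1 (0-2): L=1.5650, (cx,cy)=(1.0000,0.0000)
member 2 (1-2): L=2.2433, (cx,cy)=(0.3138,-0.9495)
member 3 (1-3): L=1.5865, (cx,cy)=(0.9940,0.1090)
member 4 (2-3): L=2.4629, (cx,cy)=(0.3545,0.9351)
member 5 (2-4): L=1.7350, (cx,cy)=(1.0000,0.0000)
member 6 (3-4): L=2.4590, (cx,cy)=(0.3505,-0.9365)
solve A·x = −loads:
  F[0-1] = -3612.9219 N (compression)
  F[0-2] = -5384.7222 N (compression)
  F[1-2] = +3253.4250 N (tension)
  F[1-3] = -2389.2345 N (compression)
  F[2-3] = -1795.3707 N (compression)
  F[2-4] = +89.0105 N (tension)
  F[3-4] = -253.9211 N (compression)
  Rx@0 = +6738.7200 N
  Ry@0 = +3349.6112 N
  Ry@4 = +237.8088 N

-5384.722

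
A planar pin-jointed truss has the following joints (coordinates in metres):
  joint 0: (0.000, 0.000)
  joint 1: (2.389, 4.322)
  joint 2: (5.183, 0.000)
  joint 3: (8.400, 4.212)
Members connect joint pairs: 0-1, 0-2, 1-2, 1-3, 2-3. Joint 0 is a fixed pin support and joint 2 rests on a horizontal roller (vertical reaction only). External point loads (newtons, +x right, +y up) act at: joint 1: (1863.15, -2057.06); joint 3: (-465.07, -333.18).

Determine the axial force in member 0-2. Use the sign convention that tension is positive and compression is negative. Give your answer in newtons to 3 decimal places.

1246.846

N=4 nodes, M=5 members, R=3 reactions → 2N=8, M+R=8
member 0 (0-1): L=4.9383, (cx,cy)=(0.4838,0.8752)
member 1 (0-2): L=5.1830, (cx,cy)=(1.0000,0.0000)
member 2 (1-2): L=5.1465, (cx,cy)=(0.5429,-0.8398)
member 3 (1-3): L=6.0120, (cx,cy)=(0.9998,-0.0183)
member 4 (2-3): L=5.3000, (cx,cy)=(0.6070,0.7947)
solve A·x = −loads:
  F[0-1] = +312.6167 N (tension)
  F[0-2] = +1246.8461 N (tension)
  F[1-2] = -2770.7332 N (compression)
  F[1-3] = -207.7289 N (compression)
  F[2-3] = -424.0264 N (compression)
  Rx@0 = -1398.0800 N
  Ry@0 = -273.6010 N
  Ry@2 = +2663.8410 N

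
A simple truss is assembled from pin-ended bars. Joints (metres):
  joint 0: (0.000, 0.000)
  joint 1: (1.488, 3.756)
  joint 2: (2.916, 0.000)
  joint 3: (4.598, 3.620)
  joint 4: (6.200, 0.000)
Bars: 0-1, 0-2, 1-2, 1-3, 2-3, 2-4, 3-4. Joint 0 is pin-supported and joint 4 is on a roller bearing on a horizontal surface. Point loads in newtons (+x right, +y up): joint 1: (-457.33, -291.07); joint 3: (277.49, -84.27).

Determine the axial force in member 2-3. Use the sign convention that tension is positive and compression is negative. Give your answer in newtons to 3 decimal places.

N=5 nodes, M=7 members, R=3 reactions → 2N=10, M+R=10
member 0 (0-1): L=4.0400, (cx,cy)=(0.3683,0.9297)
member 1 (0-2): L=2.9160, (cx,cy)=(1.0000,0.0000)
member 2 (1-2): L=4.0183, (cx,cy)=(0.3554,-0.9347)
member 3 (1-3): L=3.1130, (cx,cy)=(0.9990,-0.0437)
member 4 (2-3): L=3.9917, (cx,cy)=(0.4214,0.9069)
member 5 (2-4): L=3.2840, (cx,cy)=(1.0000,0.0000)
member 6 (3-4): L=3.9586, (cx,cy)=(0.4047,-0.9145)
solve A·x = −loads:
  F[0-1] = -385.0945 N (compression)
  F[0-2] = -38.0036 N (compression)
  F[1-2] = +57.8297 N (tension)
  F[1-3] = +295.2243 N (tension)
  F[2-3] = -59.6048 N (compression)
  F[2-4] = +7.6637 N (tension)
  F[3-4] = -18.9374 N (compression)
  Rx@0 = +179.8400 N
  Ry@0 = +358.0226 N
  Ry@4 = +17.3174 N

-59.605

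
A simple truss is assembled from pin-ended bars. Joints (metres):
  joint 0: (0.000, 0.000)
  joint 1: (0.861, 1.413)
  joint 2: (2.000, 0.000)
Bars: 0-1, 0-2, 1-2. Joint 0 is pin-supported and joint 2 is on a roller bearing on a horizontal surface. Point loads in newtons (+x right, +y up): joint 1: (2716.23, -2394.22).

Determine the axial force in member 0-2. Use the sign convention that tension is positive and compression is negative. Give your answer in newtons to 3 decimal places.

N=3 nodes, M=3 members, R=3 reactions → 2N=6, M+R=6
member 0 (0-1): L=1.6547, (cx,cy)=(0.5203,0.8540)
member 1 (0-2): L=2.0000, (cx,cy)=(1.0000,0.0000)
member 2 (1-2): L=1.8149, (cx,cy)=(0.6276,-0.7786)
solve A·x = −loads:
  F[0-1] = +650.5135 N (tension)
  F[0-2] = +2377.7356 N (tension)
  F[1-2] = -3788.7364 N (compression)
  Rx@0 = -2716.2300 N
  Ry@0 = -555.5082 N
  Ry@2 = +2949.7282 N

2377.736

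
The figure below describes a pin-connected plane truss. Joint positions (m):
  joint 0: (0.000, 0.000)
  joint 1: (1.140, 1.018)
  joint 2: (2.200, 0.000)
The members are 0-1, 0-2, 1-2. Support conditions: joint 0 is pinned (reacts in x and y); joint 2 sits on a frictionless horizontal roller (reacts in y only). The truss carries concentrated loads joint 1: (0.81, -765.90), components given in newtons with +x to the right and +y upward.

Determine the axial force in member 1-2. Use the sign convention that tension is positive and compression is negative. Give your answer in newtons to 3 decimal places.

-573.503

N=3 nodes, M=3 members, R=3 reactions → 2N=6, M+R=6
member 0 (0-1): L=1.5284, (cx,cy)=(0.7459,0.6661)
member 1 (0-2): L=2.2000, (cx,cy)=(1.0000,0.0000)
member 2 (1-2): L=1.4697, (cx,cy)=(0.7213,-0.6927)
solve A·x = −loads:
  F[0-1] = -553.4718 N (compression)
  F[0-2] = +413.6398 N (tension)
  F[1-2] = -573.5029 N (compression)
  Rx@0 = -0.8100 N
  Ry@0 = +368.6497 N
  Ry@2 = +397.2503 N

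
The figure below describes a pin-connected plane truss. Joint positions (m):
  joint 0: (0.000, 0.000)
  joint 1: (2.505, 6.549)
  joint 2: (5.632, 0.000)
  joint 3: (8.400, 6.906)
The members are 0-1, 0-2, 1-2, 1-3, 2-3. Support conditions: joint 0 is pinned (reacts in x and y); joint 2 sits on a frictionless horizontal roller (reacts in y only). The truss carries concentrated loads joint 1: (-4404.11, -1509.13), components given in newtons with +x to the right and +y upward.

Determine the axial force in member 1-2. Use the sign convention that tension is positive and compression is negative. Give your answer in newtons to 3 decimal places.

4931.194

N=4 nodes, M=5 members, R=3 reactions → 2N=8, M+R=8
member 0 (0-1): L=7.0117, (cx,cy)=(0.3573,0.9340)
member 1 (0-2): L=5.6320, (cx,cy)=(1.0000,0.0000)
member 2 (1-2): L=7.2572, (cx,cy)=(0.4309,-0.9024)
member 3 (1-3): L=5.9058, (cx,cy)=(0.9982,0.0604)
member 4 (2-3): L=7.4401, (cx,cy)=(0.3720,0.9282)
solve A·x = −loads:
  F[0-1] = -6380.1379 N (compression)
  F[0-2] = -2124.7532 N (compression)
  F[1-2] = +4931.1940 N (tension)
  F[1-3] = -0.0000 N (compression)
  F[2-3] = +0.0000 N (tension)
  Rx@0 = +4404.1100 N
  Ry@0 = +5959.0849 N
  Ry@2 = -4449.9549 N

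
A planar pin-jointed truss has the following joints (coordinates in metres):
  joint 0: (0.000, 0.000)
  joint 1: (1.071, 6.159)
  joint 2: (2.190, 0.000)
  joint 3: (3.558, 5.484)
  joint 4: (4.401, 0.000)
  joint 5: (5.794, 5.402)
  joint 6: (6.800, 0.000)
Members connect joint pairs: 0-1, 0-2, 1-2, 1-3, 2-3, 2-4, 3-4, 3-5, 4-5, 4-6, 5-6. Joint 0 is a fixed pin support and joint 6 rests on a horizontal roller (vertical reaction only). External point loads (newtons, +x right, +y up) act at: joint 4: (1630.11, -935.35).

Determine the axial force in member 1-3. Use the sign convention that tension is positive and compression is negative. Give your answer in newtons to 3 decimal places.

-127.887

N=7 nodes, M=11 members, R=3 reactions → 2N=14, M+R=14
member 0 (0-1): L=6.2514, (cx,cy)=(0.1713,0.9852)
member 1 (0-2): L=2.1900, (cx,cy)=(1.0000,0.0000)
member 2 (1-2): L=6.2598, (cx,cy)=(0.1788,-0.9839)
member 3 (1-3): L=2.5770, (cx,cy)=(0.9651,-0.2619)
member 4 (2-3): L=5.6521, (cx,cy)=(0.2420,0.9703)
member 5 (2-4): L=2.2110, (cx,cy)=(1.0000,0.0000)
member 6 (3-4): L=5.5484, (cx,cy)=(0.1519,-0.9884)
member 7 (3-5): L=2.2375, (cx,cy)=(0.9993,-0.0366)
member 8 (4-5): L=5.5787, (cx,cy)=(0.2497,0.9683)
member 9 (4-6): L=2.3990, (cx,cy)=(1.0000,0.0000)
member 10 (5-6): L=5.4949, (cx,cy)=(0.1831,-0.9831)
solve A·x = −loads:
  F[0-1] = -334.9379 N (compression)
  F[0-2] = +1687.4919 N (tension)
  F[1-2] = +369.4345 N (tension)
  F[1-3] = -127.8867 N (compression)
  F[2-3] = -374.6226 N (compression)
  F[2-4] = +1844.2037 N (tension)
  F[3-4] = +343.7434 N (tension)
  F[3-5] = -266.4995 N (compression)
  F[4-5] = +615.0810 N (tension)
  F[4-6] = +112.7353 N (tension)
  F[5-6] = -615.7718 N (compression)
  Rx@0 = -1630.1100 N
  Ry@0 = +329.9860 N
  Ry@6 = +605.3640 N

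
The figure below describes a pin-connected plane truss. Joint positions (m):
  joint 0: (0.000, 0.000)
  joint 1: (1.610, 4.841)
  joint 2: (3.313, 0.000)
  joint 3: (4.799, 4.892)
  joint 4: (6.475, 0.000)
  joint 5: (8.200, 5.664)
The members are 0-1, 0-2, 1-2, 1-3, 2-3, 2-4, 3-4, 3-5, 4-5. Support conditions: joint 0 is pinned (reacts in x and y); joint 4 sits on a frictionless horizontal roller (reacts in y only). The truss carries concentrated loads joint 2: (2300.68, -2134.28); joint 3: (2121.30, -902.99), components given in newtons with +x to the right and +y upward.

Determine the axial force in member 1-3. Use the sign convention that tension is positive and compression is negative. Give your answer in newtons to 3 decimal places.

N=6 nodes, M=9 members, R=3 reactions → 2N=12, M+R=12
member 0 (0-1): L=5.1017, (cx,cy)=(0.3156,0.9489)
member 1 (0-2): L=3.3130, (cx,cy)=(1.0000,0.0000)
member 2 (1-2): L=5.1318, (cx,cy)=(0.3319,-0.9433)
member 3 (1-3): L=3.1894, (cx,cy)=(0.9999,0.0160)
member 4 (2-3): L=5.1127, (cx,cy)=(0.2906,0.9568)
member 5 (2-4): L=3.1620, (cx,cy)=(1.0000,0.0000)
member 6 (3-4): L=5.1711, (cx,cy)=(0.3241,-0.9460)
member 7 (3-5): L=3.4875, (cx,cy)=(0.9752,0.2214)
member 8 (4-5): L=5.9209, (cx,cy)=(0.2913,0.9566)
solve A·x = −loads:
  F[0-1] = +344.2959 N (tension)
  F[0-2] = +4313.3268 N (tension)
  F[1-2] = -342.5585 N (compression)
  F[1-3] = +222.3602 N (tension)
  F[2-3] = +2568.2996 N (tension)
  F[2-4] = +1152.4973 N (tension)
  F[3-4] = -3555.9186 N (compression)
  F[3-5] = -0.0000 N (compression)
  F[4-5] = +0.0000 N (tension)
  Rx@0 = -4421.9800 N
  Ry@0 = -326.7019 N
  Ry@4 = +3363.9719 N

222.360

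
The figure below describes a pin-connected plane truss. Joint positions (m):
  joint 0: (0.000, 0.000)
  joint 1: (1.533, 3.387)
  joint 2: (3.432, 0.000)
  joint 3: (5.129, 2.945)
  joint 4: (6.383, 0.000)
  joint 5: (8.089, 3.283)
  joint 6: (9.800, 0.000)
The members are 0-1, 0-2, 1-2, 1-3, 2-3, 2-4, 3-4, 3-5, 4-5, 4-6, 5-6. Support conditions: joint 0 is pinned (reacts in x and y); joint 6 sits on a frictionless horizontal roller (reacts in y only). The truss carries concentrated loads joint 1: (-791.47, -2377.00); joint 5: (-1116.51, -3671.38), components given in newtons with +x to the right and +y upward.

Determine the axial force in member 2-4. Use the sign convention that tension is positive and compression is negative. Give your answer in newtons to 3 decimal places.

N=7 nodes, M=11 members, R=3 reactions → 2N=14, M+R=14
member 0 (0-1): L=3.7178, (cx,cy)=(0.4123,0.9110)
member 1 (0-2): L=3.4320, (cx,cy)=(1.0000,0.0000)
member 2 (1-2): L=3.8830, (cx,cy)=(0.4891,-0.8723)
member 3 (1-3): L=3.6231, (cx,cy)=(0.9925,-0.1220)
member 4 (2-3): L=3.3989, (cx,cy)=(0.4993,0.8664)
member 5 (2-4): L=2.9510, (cx,cy)=(1.0000,0.0000)
member 6 (3-4): L=3.2009, (cx,cy)=(0.3918,-0.9201)
member 7 (3-5): L=2.9792, (cx,cy)=(0.9935,0.1135)
member 8 (4-5): L=3.6998, (cx,cy)=(0.4611,0.8873)
member 9 (4-6): L=3.4170, (cx,cy)=(1.0000,0.0000)
member 10 (5-6): L=3.7021, (cx,cy)=(0.4622,-0.8868)
solve A·x = −loads:
  F[0-1] = -3615.4025 N (compression)
  F[0-2] = -417.1930 N (compression)
  F[1-2] = +1234.6217 N (tension)
  F[1-3] = -1312.9158 N (compression)
  F[2-3] = -1242.9012 N (compression)
  F[2-4] = +807.1454 N (tension)
  F[3-4] = +722.5069 N (tension)
  F[3-5] = -2221.0514 N (compression)
  F[4-5] = -749.1474 N (compression)
  F[4-6] = +1435.6375 N (tension)
  F[5-6] = -3106.3041 N (compression)
  Rx@0 = +1907.9800 N
  Ry@0 = +3293.7348 N
  Ry@6 = +2754.6452 N

807.145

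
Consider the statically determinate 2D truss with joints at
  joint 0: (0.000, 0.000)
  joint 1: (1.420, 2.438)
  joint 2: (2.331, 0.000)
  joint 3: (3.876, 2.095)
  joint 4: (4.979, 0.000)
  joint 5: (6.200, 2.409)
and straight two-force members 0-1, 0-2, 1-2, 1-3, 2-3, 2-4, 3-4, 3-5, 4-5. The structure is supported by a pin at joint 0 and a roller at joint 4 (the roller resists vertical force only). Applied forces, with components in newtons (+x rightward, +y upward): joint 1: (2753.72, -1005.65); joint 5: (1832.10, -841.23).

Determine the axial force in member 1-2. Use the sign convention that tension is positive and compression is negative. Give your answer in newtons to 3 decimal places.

-2797.107

N=6 nodes, M=9 members, R=3 reactions → 2N=12, M+R=12
member 0 (0-1): L=2.8214, (cx,cy)=(0.5033,0.8641)
member 1 (0-2): L=2.3310, (cx,cy)=(1.0000,0.0000)
member 2 (1-2): L=2.6026, (cx,cy)=(0.3500,-0.9367)
member 3 (1-3): L=2.4798, (cx,cy)=(0.9904,-0.1383)
member 4 (2-3): L=2.6031, (cx,cy)=(0.5935,0.8048)
member 5 (2-4): L=2.6480, (cx,cy)=(1.0000,0.0000)
member 6 (3-4): L=2.3676, (cx,cy)=(0.4659,-0.8849)
member 7 (3-5): L=2.3451, (cx,cy)=(0.9910,0.1339)
member 8 (4-5): L=2.7008, (cx,cy)=(0.4521,0.8920)
solve A·x = −loads:
  F[0-1] = +1993.0958 N (tension)
  F[0-2] = +3582.6990 N (tension)
  F[1-2] = -2797.1068 N (compression)
  F[1-3] = -779.0199 N (compression)
  F[2-3] = +3255.6069 N (tension)
  F[2-4] = +671.3429 N (tension)
  F[3-4] = -2712.6842 N (compression)
  F[3-5] = +2446.5405 N (tension)
  F[4-5] = -1310.3693 N (compression)
  Rx@0 = -4585.8200 N
  Ry@0 = -1722.2598 N
  Ry@4 = +3569.1398 N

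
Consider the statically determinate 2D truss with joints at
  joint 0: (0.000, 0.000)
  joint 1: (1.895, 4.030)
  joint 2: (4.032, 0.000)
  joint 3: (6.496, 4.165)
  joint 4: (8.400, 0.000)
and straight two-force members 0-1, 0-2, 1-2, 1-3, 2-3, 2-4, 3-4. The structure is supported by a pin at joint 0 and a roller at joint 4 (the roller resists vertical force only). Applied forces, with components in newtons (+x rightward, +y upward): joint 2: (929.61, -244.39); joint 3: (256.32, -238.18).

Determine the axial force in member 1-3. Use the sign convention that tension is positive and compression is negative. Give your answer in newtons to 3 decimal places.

-53.201

N=5 nodes, M=7 members, R=3 reactions → 2N=10, M+R=10
member 0 (0-1): L=4.4533, (cx,cy)=(0.4255,0.9049)
member 1 (0-2): L=4.0320, (cx,cy)=(1.0000,0.0000)
member 2 (1-2): L=4.5615, (cx,cy)=(0.4685,-0.8835)
member 3 (1-3): L=4.6030, (cx,cy)=(0.9996,0.0293)
member 4 (2-3): L=4.8393, (cx,cy)=(0.5092,0.8607)
member 5 (2-4): L=4.3680, (cx,cy)=(1.0000,0.0000)
member 6 (3-4): L=4.5796, (cx,cy)=(0.4158,-0.9095)
solve A·x = −loads:
  F[0-1] = -59.6481 N (compression)
  F[0-2] = +1211.3118 N (tension)
  F[1-2] = +59.3317 N (tension)
  F[1-3] = -53.2006 N (compression)
  F[2-3] = +223.0502 N (tension)
  F[2-4] = +195.9276 N (tension)
  F[3-4] = -471.2521 N (compression)
  Rx@0 = -1185.9300 N
  Ry@0 = +53.9783 N
  Ry@4 = +428.5917 N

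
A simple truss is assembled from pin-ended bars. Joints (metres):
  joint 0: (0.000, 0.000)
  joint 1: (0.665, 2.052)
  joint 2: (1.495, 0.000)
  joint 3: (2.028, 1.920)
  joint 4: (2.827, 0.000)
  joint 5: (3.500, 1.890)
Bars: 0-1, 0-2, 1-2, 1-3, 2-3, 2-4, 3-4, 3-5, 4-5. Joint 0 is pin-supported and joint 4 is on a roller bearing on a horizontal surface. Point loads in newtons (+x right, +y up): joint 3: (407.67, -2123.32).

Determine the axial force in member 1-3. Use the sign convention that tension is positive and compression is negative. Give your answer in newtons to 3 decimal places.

N=6 nodes, M=9 members, R=3 reactions → 2N=12, M+R=12
member 0 (0-1): L=2.1571, (cx,cy)=(0.3083,0.9513)
member 1 (0-2): L=1.4950, (cx,cy)=(1.0000,0.0000)
member 2 (1-2): L=2.2135, (cx,cy)=(0.3750,-0.9270)
member 3 (1-3): L=1.3694, (cx,cy)=(0.9953,-0.0964)
member 4 (2-3): L=1.9926, (cx,cy)=(0.2675,0.9636)
member 5 (2-4): L=1.3320, (cx,cy)=(1.0000,0.0000)
member 6 (3-4): L=2.0796, (cx,cy)=(0.3842,-0.9232)
member 7 (3-5): L=1.4723, (cx,cy)=(0.9998,-0.0204)
member 8 (4-5): L=2.0062, (cx,cy)=(0.3355,0.9421)
solve A·x = −loads:
  F[0-1] = -339.7928 N (compression)
  F[0-2] = +512.4245 N (tension)
  F[1-2] = +374.2887 N (tension)
  F[1-3] = -246.2486 N (compression)
  F[2-3] = -360.1011 N (compression)
  F[2-4] = +749.0948 N (tension)
  F[3-4] = -1949.7237 N (compression)
  F[3-5] = +0.0000 N (tension)
  F[4-5] = -0.0000 N (compression)
  Rx@0 = -407.6700 N
  Ry@0 = +323.2424 N
  Ry@4 = +1800.0776 N

-246.249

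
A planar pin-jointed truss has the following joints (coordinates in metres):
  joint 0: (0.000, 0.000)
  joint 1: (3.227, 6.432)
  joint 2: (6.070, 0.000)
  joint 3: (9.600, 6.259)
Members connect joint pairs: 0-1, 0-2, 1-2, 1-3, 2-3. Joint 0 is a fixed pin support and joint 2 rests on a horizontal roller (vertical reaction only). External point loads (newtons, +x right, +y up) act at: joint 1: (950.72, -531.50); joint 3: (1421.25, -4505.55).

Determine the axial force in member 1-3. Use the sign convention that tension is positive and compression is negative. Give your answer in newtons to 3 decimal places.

N=4 nodes, M=5 members, R=3 reactions → 2N=8, M+R=8
member 0 (0-1): L=7.1961, (cx,cy)=(0.4484,0.8938)
member 1 (0-2): L=6.0700, (cx,cy)=(1.0000,0.0000)
member 2 (1-2): L=7.0323, (cx,cy)=(0.4043,-0.9146)
member 3 (1-3): L=6.3753, (cx,cy)=(0.9996,-0.0271)
member 4 (2-3): L=7.1858, (cx,cy)=(0.4912,0.8710)
solve A·x = −loads:
  F[0-1] = +5419.6678 N (tension)
  F[0-2] = -58.4044 N (compression)
  F[1-2] = -5993.2208 N (compression)
  F[1-3] = +3904.0151 N (tension)
  F[2-3] = -5051.0957 N (compression)
  Rx@0 = -2371.9700 N
  Ry@0 = -4844.1799 N
  Ry@2 = +9881.2299 N

3904.015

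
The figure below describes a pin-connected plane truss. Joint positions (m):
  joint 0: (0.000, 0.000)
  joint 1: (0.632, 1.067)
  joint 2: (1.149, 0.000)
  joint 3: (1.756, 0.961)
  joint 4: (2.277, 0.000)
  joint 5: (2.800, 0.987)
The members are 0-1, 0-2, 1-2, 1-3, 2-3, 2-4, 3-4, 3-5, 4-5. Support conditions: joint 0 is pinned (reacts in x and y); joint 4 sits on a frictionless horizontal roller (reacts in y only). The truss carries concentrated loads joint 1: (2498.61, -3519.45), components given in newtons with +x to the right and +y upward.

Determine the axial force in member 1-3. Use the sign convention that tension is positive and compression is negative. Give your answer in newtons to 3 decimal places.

-2389.755

N=6 nodes, M=9 members, R=3 reactions → 2N=12, M+R=12
member 0 (0-1): L=1.2401, (cx,cy)=(0.5096,0.8604)
member 1 (0-2): L=1.1490, (cx,cy)=(1.0000,0.0000)
member 2 (1-2): L=1.1857, (cx,cy)=(0.4360,-0.8999)
member 3 (1-3): L=1.1290, (cx,cy)=(0.9956,-0.0939)
member 4 (2-3): L=1.1366, (cx,cy)=(0.5340,0.8455)
member 5 (2-4): L=1.1280, (cx,cy)=(1.0000,0.0000)
member 6 (3-4): L=1.0931, (cx,cy)=(0.4766,-0.8791)
member 7 (3-5): L=1.0443, (cx,cy)=(0.9997,0.0249)
member 8 (4-5): L=1.1170, (cx,cy)=(0.4682,0.8836)
solve A·x = −loads:
  F[0-1] = -1594.3253 N (compression)
  F[0-2] = +3311.1189 N (tension)
  F[1-2] = -2137.2079 N (compression)
  F[1-3] = -2389.7547 N (compression)
  F[2-3] = +2274.8651 N (tension)
  F[2-4] = +1164.3609 N (tension)
  F[3-4] = -2443.0196 N (compression)
  F[3-5] = +0.0000 N (tension)
  F[4-5] = -0.0000 N (compression)
  Rx@0 = -2498.6100 N
  Ry@0 = +1371.7516 N
  Ry@4 = +2147.6984 N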